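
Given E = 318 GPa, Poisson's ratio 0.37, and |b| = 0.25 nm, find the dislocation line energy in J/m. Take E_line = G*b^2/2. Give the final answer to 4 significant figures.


Step 1: G = E / (2*(1+nu))
G = 318 / (2*(1+0.37)) = 116.058 GPa = 1.16058e+11 Pa
Step 2: E_line = G*b^2/2
b = 0.25 nm = 2.5e-10 m
E_line = 0.5 * 1.16058e+11 * (2.5e-10)^2 = 3.627e-09 J/m


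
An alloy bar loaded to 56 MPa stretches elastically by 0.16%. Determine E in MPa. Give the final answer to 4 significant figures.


E = sigma / epsilon
epsilon = 0.16% = 1.6e-03
E = 56 / 1.6e-03
E = 35000 MPa


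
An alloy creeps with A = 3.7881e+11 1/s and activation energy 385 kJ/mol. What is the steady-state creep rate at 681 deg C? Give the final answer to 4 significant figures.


rate = A * exp(-Q / (R*T))
T = 681 + 273.15 = 954.15 K
rate = 3.7881e+11 * exp(-385e3 / (8.314 * 954.15))
rate = 3.169e-10 1/s


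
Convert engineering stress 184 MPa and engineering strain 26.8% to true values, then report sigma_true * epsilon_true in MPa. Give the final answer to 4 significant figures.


sigma_true = sigma_eng * (1 + epsilon_eng)
sigma_true = 184 * (1 + 0.268) = 233.312 MPa
epsilon_true = ln(1 + epsilon_eng)
epsilon_true = ln(1 + 0.268) = 0.237441
sigma_true * epsilon_true = 233.312 * 0.237441 = 55.4 MPa


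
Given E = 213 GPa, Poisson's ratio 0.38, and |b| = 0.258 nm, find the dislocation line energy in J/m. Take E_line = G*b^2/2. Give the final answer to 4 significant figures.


Step 1: G = E / (2*(1+nu))
G = 213 / (2*(1+0.38)) = 77.1739 GPa = 7.71739e+10 Pa
Step 2: E_line = G*b^2/2
b = 0.258 nm = 2.58e-10 m
E_line = 0.5 * 7.71739e+10 * (2.58e-10)^2 = 2.569e-09 J/m


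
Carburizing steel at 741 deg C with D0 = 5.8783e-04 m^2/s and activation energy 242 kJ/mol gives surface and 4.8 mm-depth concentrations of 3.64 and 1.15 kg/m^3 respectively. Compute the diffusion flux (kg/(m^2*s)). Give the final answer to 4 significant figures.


Step 1: D = D0 * exp(-Qd/(R*T))
T = 741 + 273.15 = 1014.15 K
D = 5.8783e-04 * exp(-242e3 / (8.314 * 1014.15)) = 2.01553e-16 m^2/s
Step 2: J = D * (C1 - C2) / dx
J = 2.01553e-16 * (3.64 - 1.15) / 4.8e-03
J = 1.046e-13 kg/(m^2*s)


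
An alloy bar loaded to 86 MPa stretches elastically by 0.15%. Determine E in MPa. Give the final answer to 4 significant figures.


E = sigma / epsilon
epsilon = 0.15% = 1.5e-03
E = 86 / 1.5e-03
E = 57330 MPa


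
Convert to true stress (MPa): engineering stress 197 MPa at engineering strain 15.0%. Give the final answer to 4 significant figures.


sigma_true = sigma_eng * (1 + epsilon_eng)
sigma_true = 197 * (1 + 0.15)
sigma_true = 226.6 MPa


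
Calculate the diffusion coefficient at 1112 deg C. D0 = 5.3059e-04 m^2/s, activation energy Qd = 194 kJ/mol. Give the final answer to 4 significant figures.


D = D0 * exp(-Qd / (R*T))
T = 1385.15 K
D = 5.3059e-04 * exp(-194e3 / (8.314 * 1385.15))
D = 2.563e-11 m^2/s


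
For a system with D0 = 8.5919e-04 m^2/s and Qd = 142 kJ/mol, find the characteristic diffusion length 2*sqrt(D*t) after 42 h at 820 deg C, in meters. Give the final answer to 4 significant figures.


Step 1: D = D0 * exp(-Qd/(R*T))
T = 1093.15 K
D = 8.5919e-04 * exp(-142e3 / (8.314 * 1093.15)) = 1.4079e-10 m^2/s
Step 2: L = 2*sqrt(D*t)
t = 42 h = 151200 s
L = 2*sqrt(1.4079e-10 * 151200) = 9.228e-03 m


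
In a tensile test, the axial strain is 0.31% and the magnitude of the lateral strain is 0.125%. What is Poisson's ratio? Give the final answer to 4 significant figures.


nu = -epsilon_lat / epsilon_axial
Lateral strain is contraction (negative), so using magnitudes:
nu = 0.125 / 0.31
nu = 0.4032


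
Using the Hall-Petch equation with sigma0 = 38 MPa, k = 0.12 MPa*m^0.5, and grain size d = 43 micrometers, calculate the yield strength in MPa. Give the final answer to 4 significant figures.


sigma_y = sigma0 + k / sqrt(d)
d = 43 um = 4.3e-05 m
sigma_y = 38 + 0.12 / sqrt(4.3e-05)
sigma_y = 56.3 MPa


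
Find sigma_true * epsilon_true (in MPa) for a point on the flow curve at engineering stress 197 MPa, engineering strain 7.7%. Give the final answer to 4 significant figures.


sigma_true = sigma_eng * (1 + epsilon_eng)
sigma_true = 197 * (1 + 0.077) = 212.169 MPa
epsilon_true = ln(1 + epsilon_eng)
epsilon_true = ln(1 + 0.077) = 0.0741794
sigma_true * epsilon_true = 212.169 * 0.0741794 = 15.74 MPa


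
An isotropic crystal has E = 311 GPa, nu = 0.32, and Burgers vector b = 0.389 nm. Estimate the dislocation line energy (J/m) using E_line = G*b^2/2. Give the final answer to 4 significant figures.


Step 1: G = E / (2*(1+nu))
G = 311 / (2*(1+0.32)) = 117.803 GPa = 1.17803e+11 Pa
Step 2: E_line = G*b^2/2
b = 0.389 nm = 3.89e-10 m
E_line = 0.5 * 1.17803e+11 * (3.89e-10)^2 = 8.913e-09 J/m


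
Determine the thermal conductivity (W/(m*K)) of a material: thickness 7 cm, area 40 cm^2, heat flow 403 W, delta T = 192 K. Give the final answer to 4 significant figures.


k = Q*L / (A*dT)
L = 0.07 m, A = 4e-03 m^2
k = 403 * 0.07 / (4e-03 * 192)
k = 36.73 W/(m*K)


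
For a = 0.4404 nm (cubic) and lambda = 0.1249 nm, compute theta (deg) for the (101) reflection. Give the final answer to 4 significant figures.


d = a / sqrt(h^2+k^2+l^2)
d = 0.4404 / sqrt(2) = 0.31141 nm
lambda = 2*d*sin(theta)  =>  sin(theta) = lambda / (2*d)
sin(theta) = 0.1249 / (2 * 0.31141) = 0.20054
theta = 11.57 deg


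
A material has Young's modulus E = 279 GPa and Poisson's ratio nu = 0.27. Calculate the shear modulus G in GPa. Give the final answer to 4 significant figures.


G = E / (2*(1+nu))
G = 279 / (2*(1+0.27))
G = 109.8 GPa


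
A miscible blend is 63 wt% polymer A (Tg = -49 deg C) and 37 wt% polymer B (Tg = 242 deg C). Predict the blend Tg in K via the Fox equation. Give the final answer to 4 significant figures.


1/Tg = w1/Tg1 + w2/Tg2 (in Kelvin)
Tg1 = 224.15 K, Tg2 = 515.15 K
1/Tg = 0.63/224.15 + 0.37/515.15
Tg = 283.4 K


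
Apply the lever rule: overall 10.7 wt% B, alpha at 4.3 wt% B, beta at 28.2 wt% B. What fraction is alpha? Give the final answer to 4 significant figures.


f_alpha = (C_beta - C0) / (C_beta - C_alpha)
f_alpha = (28.2 - 10.7) / (28.2 - 4.3)
f_alpha = 0.7322


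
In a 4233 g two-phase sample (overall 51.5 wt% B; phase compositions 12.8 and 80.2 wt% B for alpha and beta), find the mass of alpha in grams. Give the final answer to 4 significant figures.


f_alpha = (C_beta - C0) / (C_beta - C_alpha)
f_alpha = (80.2 - 51.5) / (80.2 - 12.8) = 0.425816
m_alpha = f_alpha * m_total = 0.425816 * 4233 = 1802 g


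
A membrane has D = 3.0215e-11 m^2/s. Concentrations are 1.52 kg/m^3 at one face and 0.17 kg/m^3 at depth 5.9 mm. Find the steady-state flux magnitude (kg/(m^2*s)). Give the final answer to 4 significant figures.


J = -D * (dC/dx) = D * (C1 - C2) / dx
J = 3.0215e-11 * (1.52 - 0.17) / 5.9e-03
J = 6.914e-09 kg/(m^2*s)


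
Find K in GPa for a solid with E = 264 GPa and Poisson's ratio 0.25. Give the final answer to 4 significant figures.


K = E / (3*(1-2*nu))
K = 264 / (3*(1-2*0.25))
K = 176 GPa


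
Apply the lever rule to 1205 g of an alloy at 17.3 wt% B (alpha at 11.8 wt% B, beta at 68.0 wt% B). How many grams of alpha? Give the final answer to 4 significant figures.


f_alpha = (C_beta - C0) / (C_beta - C_alpha)
f_alpha = (68.0 - 17.3) / (68.0 - 11.8) = 0.902135
m_alpha = f_alpha * m_total = 0.902135 * 1205 = 1087 g


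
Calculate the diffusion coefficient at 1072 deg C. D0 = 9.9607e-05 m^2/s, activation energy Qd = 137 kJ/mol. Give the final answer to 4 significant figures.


D = D0 * exp(-Qd / (R*T))
T = 1345.15 K
D = 9.9607e-05 * exp(-137e3 / (8.314 * 1345.15))
D = 4.766e-10 m^2/s


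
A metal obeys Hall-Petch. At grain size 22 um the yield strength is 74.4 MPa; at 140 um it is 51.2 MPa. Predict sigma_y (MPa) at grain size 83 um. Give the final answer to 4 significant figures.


sigma_y = sigma0 + k / sqrt(d)
1/sqrt(d1) = 1/sqrt(2.2e-05) = 213.201;  1/sqrt(d2) = 84.5154
k = (sigma1 - sigma2) / (1/sqrt(d1) - 1/sqrt(d2)) = (74.4 - 51.2) / (213.201 - 84.5154) = 0.180285 MPa*m^0.5
sigma0 = sigma1 - k/sqrt(d1) = 74.4 - 0.180285*213.201 = 35.9632 MPa
sigma_y(d3) = 35.9632 + 0.180285 / sqrt(8.3e-05) = 55.75 MPa


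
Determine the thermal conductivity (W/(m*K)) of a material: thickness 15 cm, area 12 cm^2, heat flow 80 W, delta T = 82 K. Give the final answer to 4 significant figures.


k = Q*L / (A*dT)
L = 0.15 m, A = 1.2e-03 m^2
k = 80 * 0.15 / (1.2e-03 * 82)
k = 122 W/(m*K)


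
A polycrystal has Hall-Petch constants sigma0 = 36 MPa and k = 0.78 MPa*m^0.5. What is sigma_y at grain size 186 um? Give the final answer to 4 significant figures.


sigma_y = sigma0 + k / sqrt(d)
d = 186 um = 1.86e-04 m
sigma_y = 36 + 0.78 / sqrt(1.86e-04)
sigma_y = 93.19 MPa


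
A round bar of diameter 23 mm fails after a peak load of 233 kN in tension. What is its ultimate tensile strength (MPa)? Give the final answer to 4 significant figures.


A0 = pi*(d/2)^2 = pi*(23/2)^2 = 415.476 mm^2
UTS = F_max / A0 = 233*1000 / 415.476
UTS = 560.8 MPa


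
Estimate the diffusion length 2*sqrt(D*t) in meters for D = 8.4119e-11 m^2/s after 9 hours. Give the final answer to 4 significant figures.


t = 9 hr = 32400 s
Diffusion length = 2*sqrt(D*t)
= 2*sqrt(8.4119e-11 * 32400)
= 3.302e-03 m


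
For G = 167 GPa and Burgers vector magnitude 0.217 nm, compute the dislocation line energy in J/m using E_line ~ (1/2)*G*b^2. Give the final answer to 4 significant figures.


E = G*b^2/2
b = 0.217 nm = 2.17e-10 m
G = 167 GPa = 1.67e+11 Pa
E = 0.5 * 1.67e+11 * (2.17e-10)^2
E = 3.932e-09 J/m


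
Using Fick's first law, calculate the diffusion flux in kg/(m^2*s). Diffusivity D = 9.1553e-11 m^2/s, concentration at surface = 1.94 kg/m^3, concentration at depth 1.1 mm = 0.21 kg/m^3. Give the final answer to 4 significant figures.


J = -D * (dC/dx) = D * (C1 - C2) / dx
J = 9.1553e-11 * (1.94 - 0.21) / 1.1e-03
J = 1.44e-07 kg/(m^2*s)


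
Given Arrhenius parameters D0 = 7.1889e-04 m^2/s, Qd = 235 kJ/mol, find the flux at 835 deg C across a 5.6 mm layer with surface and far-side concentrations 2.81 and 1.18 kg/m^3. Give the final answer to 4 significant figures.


Step 1: D = D0 * exp(-Qd/(R*T))
T = 835 + 273.15 = 1108.15 K
D = 7.1889e-04 * exp(-235e3 / (8.314 * 1108.15)) = 6.01334e-15 m^2/s
Step 2: J = D * (C1 - C2) / dx
J = 6.01334e-15 * (2.81 - 1.18) / 5.6e-03
J = 1.75e-12 kg/(m^2*s)


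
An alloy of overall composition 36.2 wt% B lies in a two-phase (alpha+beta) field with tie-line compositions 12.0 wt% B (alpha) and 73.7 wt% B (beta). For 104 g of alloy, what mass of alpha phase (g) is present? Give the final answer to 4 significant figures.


f_alpha = (C_beta - C0) / (C_beta - C_alpha)
f_alpha = (73.7 - 36.2) / (73.7 - 12.0) = 0.60778
m_alpha = f_alpha * m_total = 0.60778 * 104 = 63.21 g


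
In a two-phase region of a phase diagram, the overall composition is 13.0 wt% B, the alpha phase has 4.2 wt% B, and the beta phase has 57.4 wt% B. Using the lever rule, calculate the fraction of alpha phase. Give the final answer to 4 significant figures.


f_alpha = (C_beta - C0) / (C_beta - C_alpha)
f_alpha = (57.4 - 13.0) / (57.4 - 4.2)
f_alpha = 0.8346


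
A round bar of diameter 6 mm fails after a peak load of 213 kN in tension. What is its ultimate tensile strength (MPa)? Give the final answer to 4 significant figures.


A0 = pi*(d/2)^2 = pi*(6/2)^2 = 28.2743 mm^2
UTS = F_max / A0 = 213*1000 / 28.2743
UTS = 7533 MPa


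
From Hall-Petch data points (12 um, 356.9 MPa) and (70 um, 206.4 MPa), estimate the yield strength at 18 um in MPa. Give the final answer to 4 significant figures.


sigma_y = sigma0 + k / sqrt(d)
1/sqrt(d1) = 1/sqrt(1.2e-05) = 288.675;  1/sqrt(d2) = 119.523
k = (sigma1 - sigma2) / (1/sqrt(d1) - 1/sqrt(d2)) = (356.9 - 206.4) / (288.675 - 119.523) = 0.889731 MPa*m^0.5
sigma0 = sigma1 - k/sqrt(d1) = 356.9 - 0.889731*288.675 = 100.057 MPa
sigma_y(d3) = 100.057 + 0.889731 / sqrt(1.8e-05) = 309.8 MPa


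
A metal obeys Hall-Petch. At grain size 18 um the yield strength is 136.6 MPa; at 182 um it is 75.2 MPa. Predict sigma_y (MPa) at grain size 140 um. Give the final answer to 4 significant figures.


sigma_y = sigma0 + k / sqrt(d)
1/sqrt(d1) = 1/sqrt(1.8e-05) = 235.702;  1/sqrt(d2) = 74.1249
k = (sigma1 - sigma2) / (1/sqrt(d1) - 1/sqrt(d2)) = (136.6 - 75.2) / (235.702 - 74.1249) = 0.380004 MPa*m^0.5
sigma0 = sigma1 - k/sqrt(d1) = 136.6 - 0.380004*235.702 = 47.0322 MPa
sigma_y(d3) = 47.0322 + 0.380004 / sqrt(1.4e-04) = 79.15 MPa


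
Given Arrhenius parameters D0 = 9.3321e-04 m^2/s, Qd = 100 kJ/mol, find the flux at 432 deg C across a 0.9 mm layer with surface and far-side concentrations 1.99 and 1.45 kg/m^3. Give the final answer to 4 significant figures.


Step 1: D = D0 * exp(-Qd/(R*T))
T = 432 + 273.15 = 705.15 K
D = 9.3321e-04 * exp(-100e3 / (8.314 * 705.15)) = 3.64854e-11 m^2/s
Step 2: J = D * (C1 - C2) / dx
J = 3.64854e-11 * (1.99 - 1.45) / 9e-04
J = 2.189e-08 kg/(m^2*s)


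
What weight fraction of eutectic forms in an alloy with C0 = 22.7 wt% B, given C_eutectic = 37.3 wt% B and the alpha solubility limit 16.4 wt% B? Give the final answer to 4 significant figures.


f_primary = (C_e - C0) / (C_e - C_alpha_max)
f_primary = (37.3 - 22.7) / (37.3 - 16.4)
f_primary = 0.698565
f_eutectic = 1 - 0.698565 = 0.3014


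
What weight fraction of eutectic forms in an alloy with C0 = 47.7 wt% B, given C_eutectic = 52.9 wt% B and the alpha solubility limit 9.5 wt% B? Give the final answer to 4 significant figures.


f_primary = (C_e - C0) / (C_e - C_alpha_max)
f_primary = (52.9 - 47.7) / (52.9 - 9.5)
f_primary = 0.119816
f_eutectic = 1 - 0.119816 = 0.8802


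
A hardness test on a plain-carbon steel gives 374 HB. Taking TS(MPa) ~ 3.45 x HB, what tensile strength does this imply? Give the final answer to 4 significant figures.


TS (MPa) = 3.45 * HB
TS = 3.45 * 374
TS = 1290 MPa


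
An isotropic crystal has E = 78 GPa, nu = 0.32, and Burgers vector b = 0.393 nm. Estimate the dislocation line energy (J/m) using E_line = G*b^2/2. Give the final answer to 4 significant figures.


Step 1: G = E / (2*(1+nu))
G = 78 / (2*(1+0.32)) = 29.5455 GPa = 2.95455e+10 Pa
Step 2: E_line = G*b^2/2
b = 0.393 nm = 3.93e-10 m
E_line = 0.5 * 2.95455e+10 * (3.93e-10)^2 = 2.282e-09 J/m


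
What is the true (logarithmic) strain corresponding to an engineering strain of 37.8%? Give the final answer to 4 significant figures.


epsilon_true = ln(1 + epsilon_eng)
epsilon_true = ln(1 + 0.378)
epsilon_true = 0.3206


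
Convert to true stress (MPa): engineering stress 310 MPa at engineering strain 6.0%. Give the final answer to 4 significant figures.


sigma_true = sigma_eng * (1 + epsilon_eng)
sigma_true = 310 * (1 + 0.06)
sigma_true = 328.6 MPa


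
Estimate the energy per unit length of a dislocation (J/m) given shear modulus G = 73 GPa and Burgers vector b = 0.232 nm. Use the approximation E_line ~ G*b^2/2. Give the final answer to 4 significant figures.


E = G*b^2/2
b = 0.232 nm = 2.32e-10 m
G = 73 GPa = 7.3e+10 Pa
E = 0.5 * 7.3e+10 * (2.32e-10)^2
E = 1.965e-09 J/m


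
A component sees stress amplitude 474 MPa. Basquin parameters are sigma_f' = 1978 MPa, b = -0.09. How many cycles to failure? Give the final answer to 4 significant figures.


sigma_a = sigma_f' * (2*Nf)^b
2*Nf = (sigma_a / sigma_f')^(1/b)
2*Nf = (474 / 1978)^(1/-0.09)
2*Nf = 7.83188e+06
Nf = 3.916e+06 cycles


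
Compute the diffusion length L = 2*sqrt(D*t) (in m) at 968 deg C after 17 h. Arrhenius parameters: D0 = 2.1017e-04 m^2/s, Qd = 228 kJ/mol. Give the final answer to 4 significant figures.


Step 1: D = D0 * exp(-Qd/(R*T))
T = 1241.15 K
D = 2.1017e-04 * exp(-228e3 / (8.314 * 1241.15)) = 5.32954e-14 m^2/s
Step 2: L = 2*sqrt(D*t)
t = 17 h = 61200 s
L = 2*sqrt(5.32954e-14 * 61200) = 1.142e-04 m


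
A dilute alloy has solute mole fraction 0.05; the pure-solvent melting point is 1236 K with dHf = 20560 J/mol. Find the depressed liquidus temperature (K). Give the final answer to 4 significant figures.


dT = R*Tm^2*x / dHf
dT = 8.314 * 1236^2 * 0.05 / 20560
dT = 30.8883 K
T_new = 1236 - 30.8883 = 1205 K


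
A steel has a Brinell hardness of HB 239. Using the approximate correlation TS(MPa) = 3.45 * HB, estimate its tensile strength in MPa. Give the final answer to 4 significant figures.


TS (MPa) = 3.45 * HB
TS = 3.45 * 239
TS = 824.6 MPa


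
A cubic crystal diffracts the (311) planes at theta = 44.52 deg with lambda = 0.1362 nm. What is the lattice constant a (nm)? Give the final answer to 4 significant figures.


d = lambda / (2*sin(theta))
d = 0.1362 / (2*sin(44.52 deg))
d = 0.097125 nm
a = d * sqrt(h^2+k^2+l^2) = 0.097125 * sqrt(11)
a = 0.3221 nm


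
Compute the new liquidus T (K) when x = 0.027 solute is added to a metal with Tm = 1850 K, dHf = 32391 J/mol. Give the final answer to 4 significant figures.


dT = R*Tm^2*x / dHf
dT = 8.314 * 1850^2 * 0.027 / 32391
dT = 23.7188 K
T_new = 1850 - 23.7188 = 1826 K


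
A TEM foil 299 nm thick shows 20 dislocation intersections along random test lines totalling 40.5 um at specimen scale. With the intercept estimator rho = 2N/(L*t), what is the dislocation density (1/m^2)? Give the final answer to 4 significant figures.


rho = 2N / (L * t)
L = 40.5 um = 4.05e-05 m, t = 299 nm = 2.99e-07 m
rho = 2 * 20 / (4.05e-05 * 2.99e-07)
rho = 3.303e+12 1/m^2


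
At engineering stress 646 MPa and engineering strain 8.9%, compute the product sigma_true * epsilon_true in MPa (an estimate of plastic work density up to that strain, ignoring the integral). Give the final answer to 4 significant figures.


sigma_true = sigma_eng * (1 + epsilon_eng)
sigma_true = 646 * (1 + 0.089) = 703.494 MPa
epsilon_true = ln(1 + epsilon_eng)
epsilon_true = ln(1 + 0.089) = 0.0852598
sigma_true * epsilon_true = 703.494 * 0.0852598 = 59.98 MPa


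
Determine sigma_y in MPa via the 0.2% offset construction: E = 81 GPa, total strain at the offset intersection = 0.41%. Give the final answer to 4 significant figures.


Offset strain = 0.002
Elastic strain at yield = total_strain - offset = 4.1e-03 - 0.002 = 2.1e-03
sigma_y = E * elastic_strain = 81000 * 2.1e-03
sigma_y = 170.1 MPa


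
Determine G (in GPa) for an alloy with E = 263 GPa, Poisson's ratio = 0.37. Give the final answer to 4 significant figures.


G = E / (2*(1+nu))
G = 263 / (2*(1+0.37))
G = 95.99 GPa


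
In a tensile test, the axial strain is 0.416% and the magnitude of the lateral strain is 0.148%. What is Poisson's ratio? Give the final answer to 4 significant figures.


nu = -epsilon_lat / epsilon_axial
Lateral strain is contraction (negative), so using magnitudes:
nu = 0.148 / 0.416
nu = 0.3558


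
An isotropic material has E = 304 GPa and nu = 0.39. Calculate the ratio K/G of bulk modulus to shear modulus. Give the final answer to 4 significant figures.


G = E / (2*(1+nu))
G = 304 / (2*(1+0.39)) = 109.353 GPa
K = E / (3*(1-2*nu))
K = 304 / (3*(1-2*0.39)) = 460.606 GPa
K/G = 460.606 / 109.353 = 4.212


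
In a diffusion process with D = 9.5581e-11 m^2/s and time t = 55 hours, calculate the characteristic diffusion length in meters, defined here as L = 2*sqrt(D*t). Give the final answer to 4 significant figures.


t = 55 hr = 198000 s
Diffusion length = 2*sqrt(D*t)
= 2*sqrt(9.5581e-11 * 198000)
= 8.701e-03 m


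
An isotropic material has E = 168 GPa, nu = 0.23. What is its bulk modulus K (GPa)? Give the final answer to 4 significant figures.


K = E / (3*(1-2*nu))
K = 168 / (3*(1-2*0.23))
K = 103.7 GPa


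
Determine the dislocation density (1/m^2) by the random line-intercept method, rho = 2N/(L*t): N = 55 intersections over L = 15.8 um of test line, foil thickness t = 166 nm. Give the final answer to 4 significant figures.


rho = 2N / (L * t)
L = 15.8 um = 1.58e-05 m, t = 166 nm = 1.66e-07 m
rho = 2 * 55 / (1.58e-05 * 1.66e-07)
rho = 4.194e+13 1/m^2


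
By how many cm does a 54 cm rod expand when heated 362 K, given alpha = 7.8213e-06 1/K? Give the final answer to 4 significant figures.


dL = L0 * alpha * dT
dL = 54 * 7.8213e-06 * 362
dL = 0.1529 cm


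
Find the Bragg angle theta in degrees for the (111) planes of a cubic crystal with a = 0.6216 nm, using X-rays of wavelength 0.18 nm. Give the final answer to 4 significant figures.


d = a / sqrt(h^2+k^2+l^2)
d = 0.6216 / sqrt(3) = 0.358881 nm
lambda = 2*d*sin(theta)  =>  sin(theta) = lambda / (2*d)
sin(theta) = 0.18 / (2 * 0.358881) = 0.25078
theta = 14.52 deg


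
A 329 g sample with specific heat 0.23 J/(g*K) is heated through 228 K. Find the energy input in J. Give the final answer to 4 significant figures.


Q = m * cp * dT
Q = 329 * 0.23 * 228
Q = 17250 J


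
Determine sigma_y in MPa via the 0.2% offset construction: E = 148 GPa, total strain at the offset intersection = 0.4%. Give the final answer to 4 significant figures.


Offset strain = 0.002
Elastic strain at yield = total_strain - offset = 4e-03 - 0.002 = 2e-03
sigma_y = E * elastic_strain = 148000 * 2e-03
sigma_y = 296 MPa


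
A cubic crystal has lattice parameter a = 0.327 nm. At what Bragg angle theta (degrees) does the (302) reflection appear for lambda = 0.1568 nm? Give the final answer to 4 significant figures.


d = a / sqrt(h^2+k^2+l^2)
d = 0.327 / sqrt(13) = 0.0906935 nm
lambda = 2*d*sin(theta)  =>  sin(theta) = lambda / (2*d)
sin(theta) = 0.1568 / (2 * 0.0906935) = 0.86445
theta = 59.82 deg


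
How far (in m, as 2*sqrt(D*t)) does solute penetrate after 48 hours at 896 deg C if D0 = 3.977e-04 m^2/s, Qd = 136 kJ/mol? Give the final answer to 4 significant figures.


Step 1: D = D0 * exp(-Qd/(R*T))
T = 1169.15 K
D = 3.977e-04 * exp(-136e3 / (8.314 * 1169.15)) = 3.33582e-10 m^2/s
Step 2: L = 2*sqrt(D*t)
t = 48 h = 172800 s
L = 2*sqrt(3.33582e-10 * 172800) = 0.01518 m


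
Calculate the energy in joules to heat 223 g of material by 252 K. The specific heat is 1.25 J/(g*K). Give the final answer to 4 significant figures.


Q = m * cp * dT
Q = 223 * 1.25 * 252
Q = 70250 J


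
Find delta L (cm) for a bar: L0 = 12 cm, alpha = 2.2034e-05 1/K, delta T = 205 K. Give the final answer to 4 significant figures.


dL = L0 * alpha * dT
dL = 12 * 2.2034e-05 * 205
dL = 0.0542 cm


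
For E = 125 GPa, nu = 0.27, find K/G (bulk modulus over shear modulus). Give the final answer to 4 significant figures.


G = E / (2*(1+nu))
G = 125 / (2*(1+0.27)) = 49.2126 GPa
K = E / (3*(1-2*nu))
K = 125 / (3*(1-2*0.27)) = 90.5797 GPa
K/G = 90.5797 / 49.2126 = 1.841


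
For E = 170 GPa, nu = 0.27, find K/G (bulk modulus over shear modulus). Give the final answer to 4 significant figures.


G = E / (2*(1+nu))
G = 170 / (2*(1+0.27)) = 66.9291 GPa
K = E / (3*(1-2*nu))
K = 170 / (3*(1-2*0.27)) = 123.188 GPa
K/G = 123.188 / 66.9291 = 1.841


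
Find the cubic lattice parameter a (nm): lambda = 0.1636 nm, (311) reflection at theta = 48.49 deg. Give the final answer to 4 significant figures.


d = lambda / (2*sin(theta))
d = 0.1636 / (2*sin(48.49 deg))
d = 0.109236 nm
a = d * sqrt(h^2+k^2+l^2) = 0.109236 * sqrt(11)
a = 0.3623 nm


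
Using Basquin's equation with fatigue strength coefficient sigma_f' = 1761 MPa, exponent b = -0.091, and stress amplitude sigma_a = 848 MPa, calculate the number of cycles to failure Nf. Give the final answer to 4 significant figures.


sigma_a = sigma_f' * (2*Nf)^b
2*Nf = (sigma_a / sigma_f')^(1/b)
2*Nf = (848 / 1761)^(1/-0.091)
2*Nf = 3072.64
Nf = 1536 cycles


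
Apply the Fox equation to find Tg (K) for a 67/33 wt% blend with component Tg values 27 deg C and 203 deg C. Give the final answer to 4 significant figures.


1/Tg = w1/Tg1 + w2/Tg2 (in Kelvin)
Tg1 = 300.15 K, Tg2 = 476.15 K
1/Tg = 0.67/300.15 + 0.33/476.15
Tg = 341.8 K


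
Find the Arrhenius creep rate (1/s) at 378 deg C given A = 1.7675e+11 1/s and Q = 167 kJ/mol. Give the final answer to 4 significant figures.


rate = A * exp(-Q / (R*T))
T = 378 + 273.15 = 651.15 K
rate = 1.7675e+11 * exp(-167e3 / (8.314 * 651.15))
rate = 7.084e-03 1/s


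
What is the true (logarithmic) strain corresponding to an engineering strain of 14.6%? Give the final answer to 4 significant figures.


epsilon_true = ln(1 + epsilon_eng)
epsilon_true = ln(1 + 0.146)
epsilon_true = 0.1363


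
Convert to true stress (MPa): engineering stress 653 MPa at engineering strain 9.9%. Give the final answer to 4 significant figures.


sigma_true = sigma_eng * (1 + epsilon_eng)
sigma_true = 653 * (1 + 0.099)
sigma_true = 717.6 MPa


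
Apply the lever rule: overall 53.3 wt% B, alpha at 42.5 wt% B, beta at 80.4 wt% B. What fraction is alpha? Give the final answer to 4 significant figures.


f_alpha = (C_beta - C0) / (C_beta - C_alpha)
f_alpha = (80.4 - 53.3) / (80.4 - 42.5)
f_alpha = 0.715


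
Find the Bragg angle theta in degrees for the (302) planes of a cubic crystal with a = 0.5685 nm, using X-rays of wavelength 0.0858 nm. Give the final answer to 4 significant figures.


d = a / sqrt(h^2+k^2+l^2)
d = 0.5685 / sqrt(13) = 0.157674 nm
lambda = 2*d*sin(theta)  =>  sin(theta) = lambda / (2*d)
sin(theta) = 0.0858 / (2 * 0.157674) = 0.272081
theta = 15.79 deg


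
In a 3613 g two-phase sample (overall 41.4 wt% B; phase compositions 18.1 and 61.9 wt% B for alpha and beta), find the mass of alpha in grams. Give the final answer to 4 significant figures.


f_alpha = (C_beta - C0) / (C_beta - C_alpha)
f_alpha = (61.9 - 41.4) / (61.9 - 18.1) = 0.468037
m_alpha = f_alpha * m_total = 0.468037 * 3613 = 1691 g


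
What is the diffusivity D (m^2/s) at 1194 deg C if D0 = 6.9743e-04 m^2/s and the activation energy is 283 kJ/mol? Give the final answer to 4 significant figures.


D = D0 * exp(-Qd / (R*T))
T = 1467.15 K
D = 6.9743e-04 * exp(-283e3 / (8.314 * 1467.15))
D = 5.855e-14 m^2/s


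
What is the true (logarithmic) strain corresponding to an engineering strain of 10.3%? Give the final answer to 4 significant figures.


epsilon_true = ln(1 + epsilon_eng)
epsilon_true = ln(1 + 0.103)
epsilon_true = 0.09803


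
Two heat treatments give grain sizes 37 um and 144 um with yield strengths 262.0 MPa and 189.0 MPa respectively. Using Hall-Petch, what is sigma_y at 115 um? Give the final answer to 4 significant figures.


sigma_y = sigma0 + k / sqrt(d)
1/sqrt(d1) = 1/sqrt(3.7e-05) = 164.399;  1/sqrt(d2) = 83.3333
k = (sigma1 - sigma2) / (1/sqrt(d1) - 1/sqrt(d2)) = (262.0 - 189.0) / (164.399 - 83.3333) = 0.900505 MPa*m^0.5
sigma0 = sigma1 - k/sqrt(d1) = 262.0 - 0.900505*164.399 = 113.958 MPa
sigma_y(d3) = 113.958 + 0.900505 / sqrt(1.15e-04) = 197.9 MPa


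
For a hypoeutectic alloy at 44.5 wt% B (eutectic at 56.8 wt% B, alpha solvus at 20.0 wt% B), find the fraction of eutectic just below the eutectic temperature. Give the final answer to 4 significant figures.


f_primary = (C_e - C0) / (C_e - C_alpha_max)
f_primary = (56.8 - 44.5) / (56.8 - 20.0)
f_primary = 0.334239
f_eutectic = 1 - 0.334239 = 0.6658


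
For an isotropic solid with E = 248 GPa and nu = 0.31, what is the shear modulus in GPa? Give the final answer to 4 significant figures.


G = E / (2*(1+nu))
G = 248 / (2*(1+0.31))
G = 94.66 GPa


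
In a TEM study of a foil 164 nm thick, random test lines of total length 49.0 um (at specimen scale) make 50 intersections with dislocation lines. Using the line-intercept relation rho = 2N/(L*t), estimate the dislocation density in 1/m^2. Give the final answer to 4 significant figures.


rho = 2N / (L * t)
L = 49.0 um = 4.9e-05 m, t = 164 nm = 1.64e-07 m
rho = 2 * 50 / (4.9e-05 * 1.64e-07)
rho = 1.244e+13 1/m^2


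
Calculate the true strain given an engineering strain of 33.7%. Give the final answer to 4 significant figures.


epsilon_true = ln(1 + epsilon_eng)
epsilon_true = ln(1 + 0.337)
epsilon_true = 0.2904


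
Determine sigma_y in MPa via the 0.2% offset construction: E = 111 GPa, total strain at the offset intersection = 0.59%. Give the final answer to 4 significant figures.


Offset strain = 0.002
Elastic strain at yield = total_strain - offset = 5.9e-03 - 0.002 = 3.9e-03
sigma_y = E * elastic_strain = 111000 * 3.9e-03
sigma_y = 432.9 MPa


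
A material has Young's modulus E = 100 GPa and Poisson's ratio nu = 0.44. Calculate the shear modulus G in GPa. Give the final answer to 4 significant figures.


G = E / (2*(1+nu))
G = 100 / (2*(1+0.44))
G = 34.72 GPa


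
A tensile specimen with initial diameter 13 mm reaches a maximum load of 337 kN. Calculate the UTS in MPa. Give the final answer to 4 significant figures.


A0 = pi*(d/2)^2 = pi*(13/2)^2 = 132.732 mm^2
UTS = F_max / A0 = 337*1000 / 132.732
UTS = 2539 MPa


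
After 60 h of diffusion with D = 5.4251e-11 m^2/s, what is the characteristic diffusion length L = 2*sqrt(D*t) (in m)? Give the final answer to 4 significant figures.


t = 60 hr = 216000 s
Diffusion length = 2*sqrt(D*t)
= 2*sqrt(5.4251e-11 * 216000)
= 6.846e-03 m


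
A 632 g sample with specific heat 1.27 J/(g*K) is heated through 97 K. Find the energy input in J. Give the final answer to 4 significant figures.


Q = m * cp * dT
Q = 632 * 1.27 * 97
Q = 77860 J


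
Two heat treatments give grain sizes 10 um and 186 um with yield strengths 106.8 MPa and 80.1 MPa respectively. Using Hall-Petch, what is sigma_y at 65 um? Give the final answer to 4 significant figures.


sigma_y = sigma0 + k / sqrt(d)
1/sqrt(d1) = 1/sqrt(1e-05) = 316.228;  1/sqrt(d2) = 73.3236
k = (sigma1 - sigma2) / (1/sqrt(d1) - 1/sqrt(d2)) = (106.8 - 80.1) / (316.228 - 73.3236) = 0.10992 MPa*m^0.5
sigma0 = sigma1 - k/sqrt(d1) = 106.8 - 0.10992*316.228 = 72.0403 MPa
sigma_y(d3) = 72.0403 + 0.10992 / sqrt(6.5e-05) = 85.67 MPa


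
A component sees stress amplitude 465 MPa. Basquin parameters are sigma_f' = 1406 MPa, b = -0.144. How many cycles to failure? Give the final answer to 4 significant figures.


sigma_a = sigma_f' * (2*Nf)^b
2*Nf = (sigma_a / sigma_f')^(1/b)
2*Nf = (465 / 1406)^(1/-0.144)
2*Nf = 2172.85
Nf = 1086 cycles


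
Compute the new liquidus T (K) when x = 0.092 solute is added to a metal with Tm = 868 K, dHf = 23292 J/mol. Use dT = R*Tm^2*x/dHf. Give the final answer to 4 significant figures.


dT = R*Tm^2*x / dHf
dT = 8.314 * 868^2 * 0.092 / 23292
dT = 24.7418 K
T_new = 868 - 24.7418 = 843.3 K


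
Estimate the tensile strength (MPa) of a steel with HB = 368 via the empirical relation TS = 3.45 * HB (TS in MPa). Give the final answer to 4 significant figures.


TS (MPa) = 3.45 * HB
TS = 3.45 * 368
TS = 1270 MPa


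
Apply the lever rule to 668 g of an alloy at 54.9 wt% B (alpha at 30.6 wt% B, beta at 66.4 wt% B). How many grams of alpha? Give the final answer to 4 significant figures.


f_alpha = (C_beta - C0) / (C_beta - C_alpha)
f_alpha = (66.4 - 54.9) / (66.4 - 30.6) = 0.321229
m_alpha = f_alpha * m_total = 0.321229 * 668 = 214.6 g


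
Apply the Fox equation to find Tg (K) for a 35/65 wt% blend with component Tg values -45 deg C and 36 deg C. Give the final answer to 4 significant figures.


1/Tg = w1/Tg1 + w2/Tg2 (in Kelvin)
Tg1 = 228.15 K, Tg2 = 309.15 K
1/Tg = 0.35/228.15 + 0.65/309.15
Tg = 275 K


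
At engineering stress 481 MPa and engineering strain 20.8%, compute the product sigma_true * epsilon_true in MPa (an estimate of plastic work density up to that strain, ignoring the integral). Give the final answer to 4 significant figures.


sigma_true = sigma_eng * (1 + epsilon_eng)
sigma_true = 481 * (1 + 0.208) = 581.048 MPa
epsilon_true = ln(1 + epsilon_eng)
epsilon_true = ln(1 + 0.208) = 0.188966
sigma_true * epsilon_true = 581.048 * 0.188966 = 109.8 MPa


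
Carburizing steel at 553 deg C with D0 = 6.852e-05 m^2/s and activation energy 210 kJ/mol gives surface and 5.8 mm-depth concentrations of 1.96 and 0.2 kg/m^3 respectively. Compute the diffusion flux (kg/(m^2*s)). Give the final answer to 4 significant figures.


Step 1: D = D0 * exp(-Qd/(R*T))
T = 553 + 273.15 = 826.15 K
D = 6.852e-05 * exp(-210e3 / (8.314 * 826.15)) = 3.61207e-18 m^2/s
Step 2: J = D * (C1 - C2) / dx
J = 3.61207e-18 * (1.96 - 0.2) / 5.8e-03
J = 1.096e-15 kg/(m^2*s)


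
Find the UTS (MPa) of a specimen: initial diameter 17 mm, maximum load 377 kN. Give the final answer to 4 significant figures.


A0 = pi*(d/2)^2 = pi*(17/2)^2 = 226.98 mm^2
UTS = F_max / A0 = 377*1000 / 226.98
UTS = 1661 MPa


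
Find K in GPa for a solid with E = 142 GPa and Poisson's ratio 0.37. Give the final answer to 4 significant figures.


K = E / (3*(1-2*nu))
K = 142 / (3*(1-2*0.37))
K = 182.1 GPa


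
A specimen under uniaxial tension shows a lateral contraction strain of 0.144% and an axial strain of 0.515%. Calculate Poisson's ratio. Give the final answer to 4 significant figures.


nu = -epsilon_lat / epsilon_axial
Lateral strain is contraction (negative), so using magnitudes:
nu = 0.144 / 0.515
nu = 0.2796


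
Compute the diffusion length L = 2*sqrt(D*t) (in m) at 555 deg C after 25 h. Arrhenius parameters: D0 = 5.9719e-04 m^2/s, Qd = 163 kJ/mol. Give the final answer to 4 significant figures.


Step 1: D = D0 * exp(-Qd/(R*T))
T = 828.15 K
D = 5.9719e-04 * exp(-163e3 / (8.314 * 828.15)) = 3.1239e-14 m^2/s
Step 2: L = 2*sqrt(D*t)
t = 25 h = 90000 s
L = 2*sqrt(3.1239e-14 * 90000) = 1.06e-04 m


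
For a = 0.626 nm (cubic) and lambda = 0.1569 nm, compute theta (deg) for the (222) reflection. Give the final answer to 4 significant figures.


d = a / sqrt(h^2+k^2+l^2)
d = 0.626 / sqrt(12) = 0.180711 nm
lambda = 2*d*sin(theta)  =>  sin(theta) = lambda / (2*d)
sin(theta) = 0.1569 / (2 * 0.180711) = 0.434119
theta = 25.73 deg


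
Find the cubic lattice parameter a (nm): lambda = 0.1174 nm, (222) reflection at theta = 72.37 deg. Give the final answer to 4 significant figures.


d = lambda / (2*sin(theta))
d = 0.1174 / (2*sin(72.37 deg))
d = 0.0615929 nm
a = d * sqrt(h^2+k^2+l^2) = 0.0615929 * sqrt(12)
a = 0.2134 nm


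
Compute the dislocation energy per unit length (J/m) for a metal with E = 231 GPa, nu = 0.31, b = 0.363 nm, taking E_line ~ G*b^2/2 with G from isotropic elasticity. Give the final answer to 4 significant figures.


Step 1: G = E / (2*(1+nu))
G = 231 / (2*(1+0.31)) = 88.1679 GPa = 8.81679e+10 Pa
Step 2: E_line = G*b^2/2
b = 0.363 nm = 3.63e-10 m
E_line = 0.5 * 8.81679e+10 * (3.63e-10)^2 = 5.809e-09 J/m


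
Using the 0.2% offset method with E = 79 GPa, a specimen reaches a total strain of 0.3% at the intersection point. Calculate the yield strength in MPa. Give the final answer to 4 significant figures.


Offset strain = 0.002
Elastic strain at yield = total_strain - offset = 3e-03 - 0.002 = 1e-03
sigma_y = E * elastic_strain = 79000 * 1e-03
sigma_y = 79 MPa


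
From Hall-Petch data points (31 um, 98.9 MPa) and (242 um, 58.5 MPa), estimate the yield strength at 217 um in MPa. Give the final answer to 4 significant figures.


sigma_y = sigma0 + k / sqrt(d)
1/sqrt(d1) = 1/sqrt(3.1e-05) = 179.605;  1/sqrt(d2) = 64.2824
k = (sigma1 - sigma2) / (1/sqrt(d1) - 1/sqrt(d2)) = (98.9 - 58.5) / (179.605 - 64.2824) = 0.350321 MPa*m^0.5
sigma0 = sigma1 - k/sqrt(d1) = 98.9 - 0.350321*179.605 = 35.9805 MPa
sigma_y(d3) = 35.9805 + 0.350321 / sqrt(2.17e-04) = 59.76 MPa


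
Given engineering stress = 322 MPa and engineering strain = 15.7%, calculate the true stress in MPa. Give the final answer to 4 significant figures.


sigma_true = sigma_eng * (1 + epsilon_eng)
sigma_true = 322 * (1 + 0.157)
sigma_true = 372.6 MPa


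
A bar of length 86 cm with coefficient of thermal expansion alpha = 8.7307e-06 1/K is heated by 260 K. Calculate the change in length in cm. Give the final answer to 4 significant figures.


dL = L0 * alpha * dT
dL = 86 * 8.7307e-06 * 260
dL = 0.1952 cm


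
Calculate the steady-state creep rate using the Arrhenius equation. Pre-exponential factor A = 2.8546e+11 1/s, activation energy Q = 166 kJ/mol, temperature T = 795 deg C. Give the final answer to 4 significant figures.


rate = A * exp(-Q / (R*T))
T = 795 + 273.15 = 1068.15 K
rate = 2.8546e+11 * exp(-166e3 / (8.314 * 1068.15))
rate = 2175 1/s


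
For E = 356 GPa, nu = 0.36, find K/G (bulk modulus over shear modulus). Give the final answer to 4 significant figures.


G = E / (2*(1+nu))
G = 356 / (2*(1+0.36)) = 130.882 GPa
K = E / (3*(1-2*nu))
K = 356 / (3*(1-2*0.36)) = 423.81 GPa
K/G = 423.81 / 130.882 = 3.238


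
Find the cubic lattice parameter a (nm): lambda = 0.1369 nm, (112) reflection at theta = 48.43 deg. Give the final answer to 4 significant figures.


d = lambda / (2*sin(theta))
d = 0.1369 / (2*sin(48.43 deg))
d = 0.0914929 nm
a = d * sqrt(h^2+k^2+l^2) = 0.0914929 * sqrt(6)
a = 0.2241 nm


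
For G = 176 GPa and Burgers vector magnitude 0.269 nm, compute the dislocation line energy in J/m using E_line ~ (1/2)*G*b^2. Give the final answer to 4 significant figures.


E = G*b^2/2
b = 0.269 nm = 2.69e-10 m
G = 176 GPa = 1.76e+11 Pa
E = 0.5 * 1.76e+11 * (2.69e-10)^2
E = 6.368e-09 J/m


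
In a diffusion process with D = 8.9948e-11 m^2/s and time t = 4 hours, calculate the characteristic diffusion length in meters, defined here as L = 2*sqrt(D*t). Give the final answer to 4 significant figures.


t = 4 hr = 14400 s
Diffusion length = 2*sqrt(D*t)
= 2*sqrt(8.9948e-11 * 14400)
= 2.276e-03 m


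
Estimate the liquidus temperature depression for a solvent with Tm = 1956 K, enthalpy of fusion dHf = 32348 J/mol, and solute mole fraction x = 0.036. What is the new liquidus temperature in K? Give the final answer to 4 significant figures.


dT = R*Tm^2*x / dHf
dT = 8.314 * 1956^2 * 0.036 / 32348
dT = 35.4 K
T_new = 1956 - 35.4 = 1921 K


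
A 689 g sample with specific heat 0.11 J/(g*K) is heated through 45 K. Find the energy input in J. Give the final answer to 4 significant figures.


Q = m * cp * dT
Q = 689 * 0.11 * 45
Q = 3411 J


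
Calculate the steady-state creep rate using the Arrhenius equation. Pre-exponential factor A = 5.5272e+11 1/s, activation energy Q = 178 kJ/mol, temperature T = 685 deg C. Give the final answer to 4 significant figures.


rate = A * exp(-Q / (R*T))
T = 685 + 273.15 = 958.15 K
rate = 5.5272e+11 * exp(-178e3 / (8.314 * 958.15))
rate = 109.2 1/s


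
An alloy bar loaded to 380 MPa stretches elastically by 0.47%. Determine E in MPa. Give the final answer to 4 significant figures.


E = sigma / epsilon
epsilon = 0.47% = 4.7e-03
E = 380 / 4.7e-03
E = 80850 MPa


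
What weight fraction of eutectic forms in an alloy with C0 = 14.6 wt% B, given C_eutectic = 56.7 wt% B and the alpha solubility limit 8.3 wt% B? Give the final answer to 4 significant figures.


f_primary = (C_e - C0) / (C_e - C_alpha_max)
f_primary = (56.7 - 14.6) / (56.7 - 8.3)
f_primary = 0.869835
f_eutectic = 1 - 0.869835 = 0.1302


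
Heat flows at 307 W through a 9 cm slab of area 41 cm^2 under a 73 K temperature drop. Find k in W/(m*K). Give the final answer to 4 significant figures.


k = Q*L / (A*dT)
L = 0.09 m, A = 4.1e-03 m^2
k = 307 * 0.09 / (4.1e-03 * 73)
k = 92.32 W/(m*K)


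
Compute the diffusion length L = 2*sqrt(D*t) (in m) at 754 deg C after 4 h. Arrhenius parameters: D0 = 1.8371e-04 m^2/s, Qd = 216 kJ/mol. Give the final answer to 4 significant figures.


Step 1: D = D0 * exp(-Qd/(R*T))
T = 1027.15 K
D = 1.8371e-04 * exp(-216e3 / (8.314 * 1027.15)) = 1.90231e-15 m^2/s
Step 2: L = 2*sqrt(D*t)
t = 4 h = 14400 s
L = 2*sqrt(1.90231e-15 * 14400) = 1.047e-05 m


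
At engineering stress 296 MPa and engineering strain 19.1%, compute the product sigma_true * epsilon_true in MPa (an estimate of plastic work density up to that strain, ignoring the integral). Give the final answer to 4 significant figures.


sigma_true = sigma_eng * (1 + epsilon_eng)
sigma_true = 296 * (1 + 0.191) = 352.536 MPa
epsilon_true = ln(1 + epsilon_eng)
epsilon_true = ln(1 + 0.191) = 0.174793
sigma_true * epsilon_true = 352.536 * 0.174793 = 61.62 MPa


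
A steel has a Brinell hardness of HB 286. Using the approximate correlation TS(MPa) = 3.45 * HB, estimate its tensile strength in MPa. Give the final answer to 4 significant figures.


TS (MPa) = 3.45 * HB
TS = 3.45 * 286
TS = 986.7 MPa
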